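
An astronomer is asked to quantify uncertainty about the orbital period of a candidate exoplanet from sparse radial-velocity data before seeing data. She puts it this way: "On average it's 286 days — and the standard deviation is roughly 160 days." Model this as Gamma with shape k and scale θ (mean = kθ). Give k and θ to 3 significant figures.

k ≈ 3.2, θ ≈ 89.5

For Gamma(k, scale θ): mean = kθ, variance = kθ², so CV = 1/√k.
CV = SD/mean = 160/286 = 0.5594, hence k = 1/CV² = 3.2.
Then θ = mean/k = 286/3.2 = 89.5.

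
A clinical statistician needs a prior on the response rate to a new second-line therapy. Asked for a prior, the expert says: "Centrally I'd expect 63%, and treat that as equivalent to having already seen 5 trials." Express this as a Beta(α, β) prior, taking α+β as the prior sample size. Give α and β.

Under the effective-sample-size interpretation, Beta(α, β) has prior mean α/(α+β) and prior sample size α+β.
So α+β = 5 and α/(α+β) = 0.63, giving α = 0.63·5 = 3.15 and β = 5 − 3.15 = 1.85.

α = 3.15, β = 1.85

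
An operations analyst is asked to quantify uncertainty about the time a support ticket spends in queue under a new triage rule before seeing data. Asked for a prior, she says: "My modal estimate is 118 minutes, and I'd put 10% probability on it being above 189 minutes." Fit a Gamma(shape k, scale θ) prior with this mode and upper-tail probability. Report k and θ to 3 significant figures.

Gamma(k,θ) with k>1 has mode (k−1)θ, so θ = 118/(k−1).
Need P(X < 189) = 0.9 with θ tied to k this way. Start at k = 2, θ = 118: P(X<189) ≈ 0.476.
Too low — raise k to concentrate. Iterating converges to k ≈ 9.47.
Then θ = 118/(9.47−1) ≈ 13.9.

k ≈ 9.47, θ ≈ 13.9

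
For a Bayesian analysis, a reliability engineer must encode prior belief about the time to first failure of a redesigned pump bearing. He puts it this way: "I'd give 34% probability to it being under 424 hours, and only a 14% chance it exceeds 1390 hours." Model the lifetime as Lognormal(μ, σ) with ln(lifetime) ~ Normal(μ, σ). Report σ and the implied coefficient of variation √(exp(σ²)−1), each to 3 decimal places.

σ ≈ 0.795, CV ≈ 0.939

If T ~ Lognormal(μ,σ) then ln T ~ Normal(μ,σ), so the p-quantile of ln T is μ + z_p·σ.
ln(424) = 6.05 and ln(1390) = 7.237; z_{0.34} = -0.4125, z_{0.86} = 1.08.
σ = (7.237 − 6.05)/(1.08 − (-0.4125)) = 0.795.
μ = 6.05 − (-0.4125)·0.795 = 6.378.
CV = √(exp(σ²)−1) = √(exp(0.6326)−1) = 0.939.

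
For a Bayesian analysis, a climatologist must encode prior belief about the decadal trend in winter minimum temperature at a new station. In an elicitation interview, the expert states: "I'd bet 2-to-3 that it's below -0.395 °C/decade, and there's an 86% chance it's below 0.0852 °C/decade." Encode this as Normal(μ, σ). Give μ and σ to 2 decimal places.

For Normal(μ,σ), the p-quantile is μ + z_p·σ. Here z_{0.4} = -0.2533, z_{0.86} = 1.08.
So -0.395 = μ − 0.2533σ and 0.0852 = μ + 1.08σ.
Subtracting: σ = (0.0852 − -0.395)/(1.08 − (-0.2533)) = 0.36.
Then μ = -0.395 − (-0.2533)·0.36 = -0.30.

μ = -0.30, σ = 0.36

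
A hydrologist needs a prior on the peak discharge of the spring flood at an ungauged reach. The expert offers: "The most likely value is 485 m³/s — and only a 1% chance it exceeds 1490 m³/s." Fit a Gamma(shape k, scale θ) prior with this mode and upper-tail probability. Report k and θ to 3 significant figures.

Gamma(k,θ) with k>1 has mode (k−1)θ, so θ = 485/(k−1).
Need P(X < 1490) = 0.99 with θ tied to k this way. Start at k = 2, θ = 485: P(X<1490) ≈ 0.811.
Too low — raise k to concentrate. Iterating converges to k ≈ 4.55.
Then θ = 485/(4.55−1) ≈ 137.

k ≈ 4.55, θ ≈ 137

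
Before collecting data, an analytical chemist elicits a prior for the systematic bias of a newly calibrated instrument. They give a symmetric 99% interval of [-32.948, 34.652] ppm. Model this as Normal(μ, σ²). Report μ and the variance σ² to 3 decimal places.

μ = 0.852, σ² = 172.187

A symmetric 99% interval runs μ ± z·σ with z = 2.576.
Half-width = 33.8, so σ = 33.8/2.576 = 13.1220 and σ² = 172.187.
μ is the interval midpoint, 0.852.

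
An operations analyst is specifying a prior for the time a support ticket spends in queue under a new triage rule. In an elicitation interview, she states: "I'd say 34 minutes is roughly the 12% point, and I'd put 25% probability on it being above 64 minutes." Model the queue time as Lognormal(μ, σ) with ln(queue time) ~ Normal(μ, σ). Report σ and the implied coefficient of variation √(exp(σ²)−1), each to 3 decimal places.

If T ~ Lognormal(μ,σ) then ln T ~ Normal(μ,σ), so the p-quantile of ln T is μ + z_p·σ.
ln(34) = 3.526 and ln(64) = 4.159; z_{0.12} = -1.175, z_{0.75} = 0.6745.
σ = (4.159 − 3.526)/(0.6745 − (-1.175)) = 0.342.
μ = 3.526 − (-1.175)·0.342 = 3.928.
CV = √(exp(σ²)−1) = √(exp(0.1170)−1) = 0.352.

σ ≈ 0.342, CV ≈ 0.352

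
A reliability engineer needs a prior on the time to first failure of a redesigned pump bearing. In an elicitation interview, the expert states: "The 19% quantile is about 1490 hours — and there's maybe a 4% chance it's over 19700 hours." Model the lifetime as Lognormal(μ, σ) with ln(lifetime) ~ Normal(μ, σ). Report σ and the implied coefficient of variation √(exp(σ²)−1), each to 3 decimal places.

If T ~ Lognormal(μ,σ) then ln T ~ Normal(μ,σ), so the p-quantile of ln T is μ + z_p·σ.
ln(1490) = 7.307 and ln(19700) = 9.888; z_{0.19} = -0.8779, z_{0.96} = 1.751.
σ = (9.888 − 7.307)/(1.751 − (-0.8779)) = 0.982.
μ = 7.307 − (-0.8779)·0.982 = 8.169.
CV = √(exp(σ²)−1) = √(exp(0.9648)−1) = 1.274.

σ ≈ 0.982, CV ≈ 1.274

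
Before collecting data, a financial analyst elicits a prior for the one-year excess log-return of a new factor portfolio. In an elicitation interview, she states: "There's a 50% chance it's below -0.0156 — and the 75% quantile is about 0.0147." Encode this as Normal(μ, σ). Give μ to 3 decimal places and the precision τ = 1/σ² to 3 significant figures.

For Normal(μ,σ), the p-quantile is μ + z_p·σ. Here z_{0.5} = 0, z_{0.75} = 0.6745.
So -0.0156 = μ + 0σ and 0.0147 = μ + 0.6745σ.
Subtracting: σ = (0.0147 − -0.0156)/(0.6745 − (0)) = 0.045.
Then μ = -0.0156 − (0)·0.045 = -0.016.
Precision τ = 1/σ² = 1/0.04492² = 496.

μ = -0.016, τ = 496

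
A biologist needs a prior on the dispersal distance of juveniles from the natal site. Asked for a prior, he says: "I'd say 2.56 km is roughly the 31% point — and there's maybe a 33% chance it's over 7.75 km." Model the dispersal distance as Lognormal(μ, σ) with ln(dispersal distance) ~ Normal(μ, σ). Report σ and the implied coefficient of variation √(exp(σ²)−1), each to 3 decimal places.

If T ~ Lognormal(μ,σ) then ln T ~ Normal(μ,σ), so the p-quantile of ln T is μ + z_p·σ.
ln(2.56) = 0.94 and ln(7.75) = 2.048; z_{0.31} = -0.4959, z_{0.67} = 0.4399.
σ = (2.048 − 0.94)/(0.4399 − (-0.4959)) = 1.184.
μ = 0.94 − (-0.4959)·1.184 = 1.527.
CV = √(exp(σ²)−1) = √(exp(1.4012)−1) = 1.749.

σ ≈ 1.184, CV ≈ 1.749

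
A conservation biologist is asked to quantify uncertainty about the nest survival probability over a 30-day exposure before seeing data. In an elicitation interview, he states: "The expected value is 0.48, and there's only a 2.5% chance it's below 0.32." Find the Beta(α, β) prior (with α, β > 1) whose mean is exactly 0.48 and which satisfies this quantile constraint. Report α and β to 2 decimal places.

α ≈ 17.04, β ≈ 18.46

With mean 0.48 fixed, write α = 0.48s, β = 0.52s where s = α+β.
Need P(θ < 0.32) = 0.025 under Beta(0.48s, 0.52s). Normal approximation: (q−m)/√(m(1−m)/s) ≈ z_{0.025} = -1.96, so s ≈ 0.48·0.52·(-1.96)²/(0.32−0.48)² = 37.5.
At s = 37.5: P(θ<0.32) ≈ 0.022. Adjusting to match 0.025 gives s ≈ 35.49.
So α = 0.48·35.49 ≈ 17.04, β = 0.52·35.49 ≈ 18.46.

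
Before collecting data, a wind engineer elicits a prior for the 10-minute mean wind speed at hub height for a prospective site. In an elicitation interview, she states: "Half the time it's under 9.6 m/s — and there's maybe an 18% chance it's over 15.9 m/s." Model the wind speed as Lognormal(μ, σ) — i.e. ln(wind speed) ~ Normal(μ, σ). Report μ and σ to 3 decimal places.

If T ~ Lognormal(μ,σ) then ln T ~ Normal(μ,σ), so the p-quantile of ln T is μ + z_p·σ.
ln(9.6) = 2.262 and ln(15.9) = 2.766; z_{0.5} = 0, z_{0.82} = 0.9154.
σ = (2.766 − 2.262)/(0.9154 − (0)) = 0.551.
μ = 2.262 − (0)·0.551 = 2.262.

μ ≈ 2.262, σ ≈ 0.551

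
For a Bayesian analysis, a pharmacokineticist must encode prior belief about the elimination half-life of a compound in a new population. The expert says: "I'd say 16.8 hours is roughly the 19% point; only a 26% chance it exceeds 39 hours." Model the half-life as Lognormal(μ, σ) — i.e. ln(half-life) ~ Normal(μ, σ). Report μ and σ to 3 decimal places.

If T ~ Lognormal(μ,σ) then ln T ~ Normal(μ,σ), so the p-quantile of ln T is μ + z_p·σ.
ln(16.8) = 2.821 and ln(39) = 3.664; z_{0.19} = -0.8779, z_{0.74} = 0.6433.
σ = (3.664 − 2.821)/(0.6433 − (-0.8779)) = 0.554.
μ = 2.821 − (-0.8779)·0.554 = 3.307.

μ ≈ 3.307, σ ≈ 0.554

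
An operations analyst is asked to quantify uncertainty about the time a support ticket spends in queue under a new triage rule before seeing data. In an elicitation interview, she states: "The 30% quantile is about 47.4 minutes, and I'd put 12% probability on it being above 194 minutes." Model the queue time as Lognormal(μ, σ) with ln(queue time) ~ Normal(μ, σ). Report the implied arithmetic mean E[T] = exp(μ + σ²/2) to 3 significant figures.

E[T] ≈ 103 minutes

If T ~ Lognormal(μ,σ) then ln T ~ Normal(μ,σ), so the p-quantile of ln T is μ + z_p·σ.
ln(47.4) = 3.859 and ln(194) = 5.268; z_{0.3} = -0.5244, z_{0.88} = 1.175.
σ = (5.268 − 3.859)/(1.175 − (-0.5244)) = 0.829.
μ = 3.859 − (-0.5244)·0.829 = 4.293.
E[T] = exp(μ + σ²/2) = exp(4.293 + 0.3438) = 103 minutes.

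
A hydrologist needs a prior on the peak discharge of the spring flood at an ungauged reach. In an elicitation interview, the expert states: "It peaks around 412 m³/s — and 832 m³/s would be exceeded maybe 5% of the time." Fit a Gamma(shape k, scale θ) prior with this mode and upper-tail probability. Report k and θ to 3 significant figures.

Gamma(k,θ) with k>1 has mode (k−1)θ, so θ = 412/(k−1).
Need P(X < 832) = 0.95 with θ tied to k this way. Start at k = 2, θ = 412: P(X<832) ≈ 0.599.
Too low — raise k to concentrate. Iterating converges to k ≈ 6.61.
Then θ = 412/(6.61−1) ≈ 73.5.

k ≈ 6.61, θ ≈ 73.5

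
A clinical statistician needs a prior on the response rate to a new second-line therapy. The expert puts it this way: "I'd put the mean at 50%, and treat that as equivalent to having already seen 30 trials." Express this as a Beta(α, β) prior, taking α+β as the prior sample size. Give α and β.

α = 15, β = 15

Under the effective-sample-size interpretation, Beta(α, β) has prior mean α/(α+β) and prior sample size α+β.
So α+β = 30 and α/(α+β) = 0.5, giving α = 0.5·30 = 15 and β = 30 − 15 = 15.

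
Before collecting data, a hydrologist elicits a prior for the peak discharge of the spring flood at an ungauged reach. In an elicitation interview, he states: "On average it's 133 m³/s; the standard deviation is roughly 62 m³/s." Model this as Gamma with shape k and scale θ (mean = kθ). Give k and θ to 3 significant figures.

k ≈ 4.6, θ ≈ 28.9

For Gamma(k, scale θ): mean = kθ, variance = kθ², so CV = 1/√k.
CV = SD/mean = 62/133 = 0.4662, hence k = 1/CV² = 4.6.
Then θ = mean/k = 133/4.6 = 28.9.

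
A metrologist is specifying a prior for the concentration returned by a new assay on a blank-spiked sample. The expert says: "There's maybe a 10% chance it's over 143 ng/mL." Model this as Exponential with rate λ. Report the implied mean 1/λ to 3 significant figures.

mean ≈ 62.1 ng/mL

P(T > 143.0) = e^(−λ·143.0) = 0.1, so λ = −ln(0.1)/143.0 = 0.0161.
Mean = 1/λ = 62.1 ng/mL.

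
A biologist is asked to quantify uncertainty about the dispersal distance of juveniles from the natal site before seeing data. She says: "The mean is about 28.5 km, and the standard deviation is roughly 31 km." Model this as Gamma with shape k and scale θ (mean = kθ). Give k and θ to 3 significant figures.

k ≈ 0.845, θ ≈ 33.7

For Gamma(k, scale θ): mean = kθ, variance = kθ², so CV = 1/√k.
CV = SD/mean = 31/28.5 = 1.088, hence k = 1/CV² = 0.845.
Then θ = mean/k = 28.5/0.845 = 33.7.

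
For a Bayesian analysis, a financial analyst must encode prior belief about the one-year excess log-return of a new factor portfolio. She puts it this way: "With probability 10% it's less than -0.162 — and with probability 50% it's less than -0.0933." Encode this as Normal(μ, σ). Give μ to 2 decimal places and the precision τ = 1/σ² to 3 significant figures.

The p-quantile of Normal(μ,σ) is μ + z_p·σ, with z_{0.1} = -1.282 and z_{0.5} = 0.
Eliminate σ: μ = (z₂·x₁ − z₁·x₂)/(z₂ − z₁) = (0·-0.162 − (-1.282)·-0.0933)/1.282 = -0.09.
Then σ = (x₂ − x₁)/(z₂ − z₁) = (-0.0933 − -0.162)/1.282 = 0.05.
Precision τ = 1/σ² = 1/0.05361² = 348.

μ = -0.09, τ = 348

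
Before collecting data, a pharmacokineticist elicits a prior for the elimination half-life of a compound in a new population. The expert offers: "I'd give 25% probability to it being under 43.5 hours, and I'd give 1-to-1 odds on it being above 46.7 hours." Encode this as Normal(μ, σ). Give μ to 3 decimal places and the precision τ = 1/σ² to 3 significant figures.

μ = 46.700, τ = 0.0444

The p-quantile of Normal(μ,σ) is μ + z_p·σ, with z_{0.25} = -0.6745 and z_{0.5} = 0.
Eliminate σ: μ = (z₂·x₁ − z₁·x₂)/(z₂ − z₁) = (0·43.5 − (-0.6745)·46.7)/0.6745 = 46.700.
Then σ = (x₂ − x₁)/(z₂ − z₁) = (46.7 − 43.5)/0.6745 = 4.744.
Precision τ = 1/σ² = 1/4.744² = 0.0444.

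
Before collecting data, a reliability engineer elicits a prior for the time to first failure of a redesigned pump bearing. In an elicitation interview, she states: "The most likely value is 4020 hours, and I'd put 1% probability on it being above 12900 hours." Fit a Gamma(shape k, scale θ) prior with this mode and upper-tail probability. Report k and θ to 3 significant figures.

Gamma(k,θ) with k>1 has mode (k−1)θ, so θ = 4020/(k−1).
Need P(X < 12900) = 0.99 with θ tied to k this way. Start at k = 2, θ = 4020: P(X<12900) ≈ 0.830.
Too low — raise k to concentrate. Iterating converges to k ≈ 4.26.
Then θ = 4020/(4.26−1) ≈ 1230.

k ≈ 4.26, θ ≈ 1230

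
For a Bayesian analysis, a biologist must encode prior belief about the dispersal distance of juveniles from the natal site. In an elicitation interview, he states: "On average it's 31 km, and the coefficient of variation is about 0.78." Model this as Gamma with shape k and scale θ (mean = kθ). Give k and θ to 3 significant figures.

k ≈ 1.64, θ ≈ 18.9

For Gamma(k, scale θ): mean = kθ, variance = kθ², so CV = 1/√k.
CV = 0.78, hence k = 1/CV² = 1.64.
Then θ = mean/k = 31/1.64 = 18.9.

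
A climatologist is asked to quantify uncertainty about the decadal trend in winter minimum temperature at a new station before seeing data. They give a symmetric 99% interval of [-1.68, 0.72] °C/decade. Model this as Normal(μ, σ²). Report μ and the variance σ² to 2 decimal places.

μ = -0.48, σ² = 0.22

A symmetric 99% interval runs μ ± z·σ with z = 2.576.
Half-width = 1.2, so σ = 1.2/2.576 = 0.466 and σ² = 0.22.
μ is the interval midpoint, -0.48.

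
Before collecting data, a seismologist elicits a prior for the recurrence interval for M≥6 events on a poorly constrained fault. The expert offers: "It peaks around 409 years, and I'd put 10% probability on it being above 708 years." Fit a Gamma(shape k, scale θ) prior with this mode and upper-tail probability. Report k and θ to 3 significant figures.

Gamma(k,θ) with k>1 has mode (k−1)θ, so θ = 409/(k−1).
Need P(X < 708) = 0.9 with θ tied to k this way. Start at k = 2, θ = 409: P(X<708) ≈ 0.516.
Too low — raise k to concentrate. Iterating converges to k ≈ 7.3.
Then θ = 409/(7.3−1) ≈ 64.9.

k ≈ 7.3, θ ≈ 64.9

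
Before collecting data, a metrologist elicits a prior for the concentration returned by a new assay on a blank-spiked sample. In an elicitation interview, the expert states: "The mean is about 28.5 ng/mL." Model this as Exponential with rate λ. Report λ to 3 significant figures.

Exponential mean = 1/λ, so λ = 1/28.5 = 0.0351.

λ ≈ 0.0351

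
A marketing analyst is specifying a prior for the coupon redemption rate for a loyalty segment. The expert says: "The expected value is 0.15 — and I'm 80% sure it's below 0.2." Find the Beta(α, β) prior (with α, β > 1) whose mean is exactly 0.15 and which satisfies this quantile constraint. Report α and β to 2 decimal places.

With mean 0.15 fixed, write α = 0.15s, β = 0.85s where s = α+β.
Need P(θ < 0.2) = 0.8 under Beta(0.15s, 0.85s). Normal approximation: (q−m)/√(m(1−m)/s) ≈ z_{0.8} = 0.842, so s ≈ 0.15·0.85·(0.842)²/(0.2−0.15)² = 36.1.
At s = 36.1: P(θ<0.2) ≈ 0.811. Adjusting to match 0.8 gives s ≈ 32.12.
So α = 0.15·32.12 ≈ 4.82, β = 0.85·32.12 ≈ 27.30.

α ≈ 4.82, β ≈ 27.30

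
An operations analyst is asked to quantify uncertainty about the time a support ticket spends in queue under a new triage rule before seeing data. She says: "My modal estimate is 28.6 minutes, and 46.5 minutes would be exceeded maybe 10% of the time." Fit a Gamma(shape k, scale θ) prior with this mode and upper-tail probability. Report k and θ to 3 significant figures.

k ≈ 8.97, θ ≈ 3.59

Gamma(k,θ) with k>1 has mode (k−1)θ, so θ = 28.6/(k−1).
Need P(X < 46.5) = 0.9 with θ tied to k this way. Start at k = 2, θ = 28.6: P(X<46.5) ≈ 0.483.
Too low — raise k to concentrate. Iterating converges to k ≈ 8.97.
Then θ = 28.6/(8.97−1) ≈ 3.59.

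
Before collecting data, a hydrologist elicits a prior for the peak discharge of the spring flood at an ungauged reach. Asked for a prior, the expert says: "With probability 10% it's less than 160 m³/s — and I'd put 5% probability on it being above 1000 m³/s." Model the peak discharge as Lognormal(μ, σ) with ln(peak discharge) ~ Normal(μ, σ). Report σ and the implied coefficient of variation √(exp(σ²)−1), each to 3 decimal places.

If T ~ Lognormal(μ,σ) then ln T ~ Normal(μ,σ), so the p-quantile of ln T is μ + z_p·σ.
ln(160) = 5.075 and ln(1000) = 6.908; z_{0.1} = -1.282, z_{0.95} = 1.645.
σ = (6.908 − 5.075)/(1.645 − (-1.282)) = 0.626.
μ = 5.075 − (-1.282)·0.626 = 5.878.
CV = √(exp(σ²)−1) = √(exp(0.3922)−1) = 0.693.

σ ≈ 0.626, CV ≈ 0.693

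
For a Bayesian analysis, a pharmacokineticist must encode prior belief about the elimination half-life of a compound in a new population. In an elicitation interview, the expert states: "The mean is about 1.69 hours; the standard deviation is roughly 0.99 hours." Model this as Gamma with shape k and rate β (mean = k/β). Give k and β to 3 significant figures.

k ≈ 2.91, β ≈ 1.72

For Gamma(k, rate β): mean = k/β, variance = k/β², so CV = 1/√k.
CV = SD/mean = 0.99/1.69 = 0.5858, hence k = 1/CV² = 2.91.
Then β = k/mean = 2.91/1.69 = 1.72.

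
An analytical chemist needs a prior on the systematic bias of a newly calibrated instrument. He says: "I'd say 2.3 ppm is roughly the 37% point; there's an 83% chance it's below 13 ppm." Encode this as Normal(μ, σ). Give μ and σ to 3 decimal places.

The p-quantile of Normal(μ,σ) is μ + z_p·σ, with z_{0.37} = -0.3319 and z_{0.83} = 0.9542.
Eliminate σ: μ = (z₂·x₁ − z₁·x₂)/(z₂ − z₁) = (0.9542·2.3 − (-0.3319)·13)/1.286 = 5.061.
Then σ = (x₂ − x₁)/(z₂ − z₁) = (13 − 2.3)/1.286 = 8.320.

μ = 5.061, σ = 8.320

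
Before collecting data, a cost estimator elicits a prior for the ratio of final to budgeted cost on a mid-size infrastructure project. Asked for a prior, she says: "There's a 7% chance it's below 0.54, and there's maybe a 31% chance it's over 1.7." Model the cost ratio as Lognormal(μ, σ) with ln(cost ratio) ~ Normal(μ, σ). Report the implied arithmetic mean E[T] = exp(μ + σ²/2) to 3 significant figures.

If T ~ Lognormal(μ,σ) then ln T ~ Normal(μ,σ), so the p-quantile of ln T is μ + z_p·σ.
ln(0.54) = -0.6162 and ln(1.7) = 0.5306; z_{0.07} = -1.476, z_{0.69} = 0.4959.
σ = (0.5306 − -0.6162)/(0.4959 − (-1.476)) = 0.582.
μ = -0.6162 − (-1.476)·0.582 = 0.242.
E[T] = exp(μ + σ²/2) = exp(0.242 + 0.1692) = 1.51.

E[T] ≈ 1.51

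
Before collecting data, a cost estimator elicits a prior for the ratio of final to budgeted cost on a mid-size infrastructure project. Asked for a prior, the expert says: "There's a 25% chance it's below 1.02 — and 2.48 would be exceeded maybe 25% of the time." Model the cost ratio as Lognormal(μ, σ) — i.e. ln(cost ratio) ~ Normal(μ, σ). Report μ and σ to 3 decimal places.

If T ~ Lognormal(μ,σ) then ln T ~ Normal(μ,σ), so the p-quantile of ln T is μ + z_p·σ.
ln(1.02) = 0.0198 and ln(2.48) = 0.9083; z_{0.25} = -0.6745, z_{0.75} = 0.6745.
σ = (0.9083 − 0.0198)/(0.6745 − (-0.6745)) = 0.659.
μ = 0.0198 − (-0.6745)·0.659 = 0.464.

μ ≈ 0.464, σ ≈ 0.659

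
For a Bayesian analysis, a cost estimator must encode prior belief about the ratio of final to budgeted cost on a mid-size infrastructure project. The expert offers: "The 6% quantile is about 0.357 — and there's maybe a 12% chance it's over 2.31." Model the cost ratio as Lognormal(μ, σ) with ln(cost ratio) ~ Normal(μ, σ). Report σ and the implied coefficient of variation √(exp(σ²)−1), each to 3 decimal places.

σ ≈ 0.684, CV ≈ 0.772

If T ~ Lognormal(μ,σ) then ln T ~ Normal(μ,σ), so the p-quantile of ln T is μ + z_p·σ.
ln(0.357) = -1.03 and ln(2.31) = 0.8372; z_{0.06} = -1.555, z_{0.88} = 1.175.
σ = (0.8372 − -1.03)/(1.175 − (-1.555)) = 0.684.
μ = -1.03 − (-1.555)·0.684 = 0.034.
CV = √(exp(σ²)−1) = √(exp(0.4679)−1) = 0.772.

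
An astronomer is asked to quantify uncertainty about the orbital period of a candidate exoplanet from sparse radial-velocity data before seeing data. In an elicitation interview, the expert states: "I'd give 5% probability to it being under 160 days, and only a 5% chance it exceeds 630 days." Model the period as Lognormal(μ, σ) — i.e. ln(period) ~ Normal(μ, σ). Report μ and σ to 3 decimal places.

μ ≈ 5.760, σ ≈ 0.417

If T ~ Lognormal(μ,σ) then ln T ~ Normal(μ,σ), so the p-quantile of ln T is μ + z_p·σ.
ln(160) = 5.075 and ln(630) = 6.446; z_{0.05} = -1.645, z_{0.95} = 1.645.
σ = (6.446 − 5.075)/(1.645 − (-1.645)) = 0.417.
μ = 5.075 − (-1.645)·0.417 = 5.760.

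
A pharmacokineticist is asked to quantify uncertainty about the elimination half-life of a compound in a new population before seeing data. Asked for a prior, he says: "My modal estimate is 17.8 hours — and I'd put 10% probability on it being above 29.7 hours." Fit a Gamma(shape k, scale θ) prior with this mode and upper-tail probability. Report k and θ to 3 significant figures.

k ≈ 8.21, θ ≈ 2.47

Gamma(k,θ) with k>1 has mode (k−1)θ, so θ = 17.8/(k−1).
Need P(X < 29.7) = 0.9 with θ tied to k this way. Start at k = 2, θ = 17.8: P(X<29.7) ≈ 0.497.
Too low — raise k to concentrate. Iterating converges to k ≈ 8.21.
Then θ = 17.8/(8.21−1) ≈ 2.47.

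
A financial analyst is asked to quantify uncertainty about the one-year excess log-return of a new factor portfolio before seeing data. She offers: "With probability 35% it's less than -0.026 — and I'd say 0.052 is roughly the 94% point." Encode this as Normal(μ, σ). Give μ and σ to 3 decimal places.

μ = -0.011, σ = 0.040

For Normal(μ,σ), the p-quantile is μ + z_p·σ. Here z_{0.35} = -0.3853, z_{0.94} = 1.555.
So -0.026 = μ − 0.3853σ and 0.052 = μ + 1.555σ.
Subtracting: σ = (0.052 − -0.026)/(1.555 − (-0.3853)) = 0.040.
Then μ = -0.026 − (-0.3853)·0.040 = -0.011.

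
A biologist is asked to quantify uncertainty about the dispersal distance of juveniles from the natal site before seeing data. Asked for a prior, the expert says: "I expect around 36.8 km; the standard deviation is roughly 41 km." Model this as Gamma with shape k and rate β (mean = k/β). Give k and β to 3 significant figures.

For Gamma(k, rate β): mean = k/β, variance = k/β², so CV = 1/√k.
CV = SD/mean = 41/36.8 = 1.114, hence k = 1/CV² = 0.806.
Then β = k/mean = 0.806/36.8 = 0.0219.

k ≈ 0.806, β ≈ 0.0219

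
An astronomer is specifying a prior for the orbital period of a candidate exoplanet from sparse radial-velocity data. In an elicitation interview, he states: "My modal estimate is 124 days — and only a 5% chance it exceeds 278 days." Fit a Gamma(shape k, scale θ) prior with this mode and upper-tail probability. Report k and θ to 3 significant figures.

Gamma(k,θ) with k>1 has mode (k−1)θ, so θ = 124/(k−1).
Need P(X < 278) = 0.95 with θ tied to k this way. Start at k = 2, θ = 124: P(X<278) ≈ 0.656.
Too low — raise k to concentrate. Iterating converges to k ≈ 5.21.
Then θ = 124/(5.21−1) ≈ 29.4.

k ≈ 5.21, θ ≈ 29.4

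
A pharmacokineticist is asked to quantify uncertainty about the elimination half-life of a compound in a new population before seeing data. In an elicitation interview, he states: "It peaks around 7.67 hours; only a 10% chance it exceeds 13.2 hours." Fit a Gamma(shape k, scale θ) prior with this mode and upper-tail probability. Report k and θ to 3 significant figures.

Gamma(k,θ) with k>1 has mode (k−1)θ, so θ = 7.67/(k−1).
Need P(X < 13.2) = 0.9 with θ tied to k this way. Start at k = 2, θ = 7.67: P(X<13.2) ≈ 0.513.
Too low — raise k to concentrate. Iterating converges to k ≈ 7.43.
Then θ = 7.67/(7.43−1) ≈ 1.19.

k ≈ 7.43, θ ≈ 1.19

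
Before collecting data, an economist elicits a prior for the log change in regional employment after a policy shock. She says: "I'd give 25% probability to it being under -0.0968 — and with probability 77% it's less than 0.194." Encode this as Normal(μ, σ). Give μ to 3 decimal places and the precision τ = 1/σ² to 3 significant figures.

μ = 0.042, τ = 23.6

The p-quantile of Normal(μ,σ) is μ + z_p·σ, with z_{0.25} = -0.6745 and z_{0.77} = 0.7388.
Eliminate σ: μ = (z₂·x₁ − z₁·x₂)/(z₂ − z₁) = (0.7388·-0.0968 − (-0.6745)·0.194)/1.413 = 0.042.
Then σ = (x₂ − x₁)/(z₂ − z₁) = (0.194 − -0.0968)/1.413 = 0.206.
Precision τ = 1/σ² = 1/0.2058² = 23.6.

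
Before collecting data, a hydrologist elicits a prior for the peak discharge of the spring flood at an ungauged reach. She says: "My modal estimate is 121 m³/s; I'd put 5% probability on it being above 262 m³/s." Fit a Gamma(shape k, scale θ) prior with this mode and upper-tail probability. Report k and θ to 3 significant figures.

Gamma(k,θ) with k>1 has mode (k−1)θ, so θ = 121/(k−1).
Need P(X < 262) = 0.95 with θ tied to k this way. Start at k = 2, θ = 121: P(X<262) ≈ 0.637.
Too low — raise k to concentrate. Iterating converges to k ≈ 5.62.
Then θ = 121/(5.62−1) ≈ 26.2.

k ≈ 5.62, θ ≈ 26.2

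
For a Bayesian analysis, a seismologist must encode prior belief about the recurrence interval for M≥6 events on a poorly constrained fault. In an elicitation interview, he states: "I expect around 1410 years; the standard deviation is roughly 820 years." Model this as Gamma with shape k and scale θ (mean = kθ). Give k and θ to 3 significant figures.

For Gamma(k, scale θ): mean = kθ, variance = kθ², so CV = 1/√k.
CV = SD/mean = 820/1410 = 0.5816, hence k = 1/CV² = 2.96.
Then θ = mean/k = 1410/2.96 = 477.

k ≈ 2.96, θ ≈ 477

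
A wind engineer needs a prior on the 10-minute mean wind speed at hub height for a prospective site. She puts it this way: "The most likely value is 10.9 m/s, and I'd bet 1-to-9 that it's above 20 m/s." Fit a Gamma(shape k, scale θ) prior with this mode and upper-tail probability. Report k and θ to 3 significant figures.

k ≈ 6.18, θ ≈ 2.11

Gamma(k,θ) with k>1 has mode (k−1)θ, so θ = 10.9/(k−1).
Need P(X < 20) = 0.9 with θ tied to k this way. Start at k = 2, θ = 10.9: P(X<20) ≈ 0.547.
Too low — raise k to concentrate. Iterating converges to k ≈ 6.18.
Then θ = 10.9/(6.18−1) ≈ 2.11.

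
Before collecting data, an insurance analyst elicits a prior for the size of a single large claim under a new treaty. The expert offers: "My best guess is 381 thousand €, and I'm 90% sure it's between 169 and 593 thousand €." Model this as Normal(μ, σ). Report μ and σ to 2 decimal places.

μ = 381.00, σ = 128.89

A symmetric 90% interval runs μ ± z·σ with z = 1.645.
Half-width = 212, so σ = 212/1.645 = 128.89.
μ is the stated best guess, 381.00.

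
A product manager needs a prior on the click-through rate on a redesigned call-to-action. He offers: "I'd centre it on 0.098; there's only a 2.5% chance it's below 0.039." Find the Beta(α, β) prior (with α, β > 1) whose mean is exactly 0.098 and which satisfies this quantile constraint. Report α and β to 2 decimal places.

With mean 0.098 fixed, write α = 0.098s, β = 0.902s where s = α+β.
Need P(θ < 0.039) = 0.025 under Beta(0.098s, 0.902s). Normal approximation: (q−m)/√(m(1−m)/s) ≈ z_{0.025} = -1.96, so s ≈ 0.098·0.902·(-1.96)²/(0.039−0.098)² = 97.5.
At s = 97.5: P(θ<0.039) ≈ 0.007. Adjusting to match 0.025 gives s ≈ 65.58.
So α = 0.098·65.58 ≈ 6.43, β = 0.902·65.58 ≈ 59.15.

α ≈ 6.43, β ≈ 59.15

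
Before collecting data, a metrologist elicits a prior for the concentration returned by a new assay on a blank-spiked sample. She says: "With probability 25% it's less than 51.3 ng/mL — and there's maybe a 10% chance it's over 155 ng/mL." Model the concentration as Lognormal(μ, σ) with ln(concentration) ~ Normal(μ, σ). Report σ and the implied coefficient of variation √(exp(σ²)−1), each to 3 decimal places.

σ ≈ 0.565, CV ≈ 0.614

If T ~ Lognormal(μ,σ) then ln T ~ Normal(μ,σ), so the p-quantile of ln T is μ + z_p·σ.
ln(51.3) = 3.938 and ln(155) = 5.043; z_{0.25} = -0.6745, z_{0.9} = 1.282.
σ = (5.043 − 3.938)/(1.282 − (-0.6745)) = 0.565.
μ = 3.938 − (-0.6745)·0.565 = 4.319.
CV = √(exp(σ²)−1) = √(exp(0.3196)−1) = 0.614.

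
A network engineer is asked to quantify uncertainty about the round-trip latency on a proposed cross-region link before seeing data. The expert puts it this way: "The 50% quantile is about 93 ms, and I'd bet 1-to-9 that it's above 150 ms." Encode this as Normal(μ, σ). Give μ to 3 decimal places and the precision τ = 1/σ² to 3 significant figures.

μ = 93.000, τ = 0.000506

The p-quantile of Normal(μ,σ) is μ + z_p·σ, with z_{0.5} = 0 and z_{0.9} = 1.282.
Eliminate σ: μ = (z₂·x₁ − z₁·x₂)/(z₂ − z₁) = (1.282·93 − (0)·150)/1.282 = 93.000.
Then σ = (x₂ − x₁)/(z₂ − z₁) = (150 − 93)/1.282 = 44.477.
Precision τ = 1/σ² = 1/44.48² = 0.000506.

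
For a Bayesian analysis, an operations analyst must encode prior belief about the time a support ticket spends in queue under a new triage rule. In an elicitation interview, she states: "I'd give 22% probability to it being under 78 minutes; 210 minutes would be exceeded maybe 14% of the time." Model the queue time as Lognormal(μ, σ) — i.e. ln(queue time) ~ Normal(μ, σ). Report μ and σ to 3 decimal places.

μ ≈ 4.770, σ ≈ 0.535

If T ~ Lognormal(μ,σ) then ln T ~ Normal(μ,σ), so the p-quantile of ln T is μ + z_p·σ.
ln(78) = 4.357 and ln(210) = 5.347; z_{0.22} = -0.7722, z_{0.86} = 1.08.
σ = (5.347 − 4.357)/(1.08 − (-0.7722)) = 0.535.
μ = 4.357 − (-0.7722)·0.535 = 4.770.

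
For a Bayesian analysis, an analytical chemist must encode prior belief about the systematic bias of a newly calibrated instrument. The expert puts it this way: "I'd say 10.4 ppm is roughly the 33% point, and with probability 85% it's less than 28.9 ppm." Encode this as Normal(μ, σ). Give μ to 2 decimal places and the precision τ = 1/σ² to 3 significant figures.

The p-quantile of Normal(μ,σ) is μ + z_p·σ, with z_{0.33} = -0.4399 and z_{0.85} = 1.036.
Eliminate σ: μ = (z₂·x₁ − z₁·x₂)/(z₂ − z₁) = (1.036·10.4 − (-0.4399)·28.9)/1.476 = 15.91.
Then σ = (x₂ − x₁)/(z₂ − z₁) = (28.9 − 10.4)/1.476 = 12.53.
Precision τ = 1/σ² = 1/12.53² = 0.00637.

μ = 15.91, τ = 0.00637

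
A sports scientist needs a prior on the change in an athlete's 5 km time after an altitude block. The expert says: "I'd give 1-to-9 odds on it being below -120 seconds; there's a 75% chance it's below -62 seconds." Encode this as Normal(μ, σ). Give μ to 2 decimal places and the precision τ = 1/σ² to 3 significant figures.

The p-quantile of Normal(μ,σ) is μ + z_p·σ, with z_{0.1} = -1.282 and z_{0.75} = 0.6745.
Eliminate σ: μ = (z₂·x₁ − z₁·x₂)/(z₂ − z₁) = (0.6745·-120 − (-1.282)·-62)/1.956 = -82.00.
Then σ = (x₂ − x₁)/(z₂ − z₁) = (-62 − -120)/1.956 = 29.65.
Precision τ = 1/σ² = 1/29.65² = 0.00114.

μ = -82.00, τ = 0.00114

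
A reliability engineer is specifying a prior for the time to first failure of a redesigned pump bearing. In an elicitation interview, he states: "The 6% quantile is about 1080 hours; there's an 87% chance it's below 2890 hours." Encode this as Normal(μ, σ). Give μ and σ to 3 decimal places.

The p-quantile of Normal(μ,σ) is μ + z_p·σ, with z_{0.06} = -1.555 and z_{0.87} = 1.126.
Eliminate σ: μ = (z₂·x₁ − z₁·x₂)/(z₂ − z₁) = (1.126·1080 − (-1.555)·2890)/2.681 = 2129.596.
Then σ = (x₂ − x₁)/(z₂ − z₁) = (2890 − 1080)/2.681 = 675.080.

μ = 2129.596, σ = 675.080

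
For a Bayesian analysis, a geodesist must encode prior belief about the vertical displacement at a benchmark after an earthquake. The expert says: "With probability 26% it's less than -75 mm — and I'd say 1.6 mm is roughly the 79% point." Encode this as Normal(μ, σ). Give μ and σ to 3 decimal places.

For Normal(μ,σ), the p-quantile is μ + z_p·σ. Here z_{0.26} = -0.6433, z_{0.79} = 0.8064.
So -75 = μ − 0.6433σ and 1.6 = μ + 0.8064σ.
Subtracting: σ = (1.6 − -75)/(0.8064 − (-0.6433)) = 52.836.
Then μ = -75 − (-0.6433)·52.836 = -41.008.

μ = -41.008, σ = 52.836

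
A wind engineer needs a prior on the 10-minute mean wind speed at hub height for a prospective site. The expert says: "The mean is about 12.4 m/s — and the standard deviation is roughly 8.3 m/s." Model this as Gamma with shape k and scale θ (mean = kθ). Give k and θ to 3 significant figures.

k ≈ 2.23, θ ≈ 5.56

For Gamma(k, scale θ): mean = kθ, variance = kθ², so CV = 1/√k.
CV = SD/mean = 8.3/12.4 = 0.6694, hence k = 1/CV² = 2.23.
Then θ = mean/k = 12.4/2.23 = 5.56.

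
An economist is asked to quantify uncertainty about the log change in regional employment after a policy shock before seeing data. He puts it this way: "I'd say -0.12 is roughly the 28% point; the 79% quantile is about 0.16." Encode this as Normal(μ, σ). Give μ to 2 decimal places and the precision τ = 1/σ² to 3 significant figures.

For Normal(μ,σ), the p-quantile is μ + z_p·σ. Here z_{0.28} = -0.5828, z_{0.79} = 0.8064.
So -0.12 = μ − 0.5828σ and 0.16 = μ + 0.8064σ.
Subtracting: σ = (0.16 − -0.12)/(0.8064 − (-0.5828)) = 0.20.
Then μ = -0.12 − (-0.5828)·0.20 = -0.00.
Precision τ = 1/σ² = 1/0.2015² = 24.6.

μ = -0.00, τ = 24.6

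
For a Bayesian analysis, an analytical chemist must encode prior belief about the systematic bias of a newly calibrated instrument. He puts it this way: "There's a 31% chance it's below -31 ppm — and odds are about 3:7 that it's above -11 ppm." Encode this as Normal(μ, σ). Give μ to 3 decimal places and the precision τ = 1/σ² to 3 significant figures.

For Normal(μ,σ), the p-quantile is μ + z_p·σ. Here z_{0.31} = -0.4959, z_{0.7} = 0.5244.
So -31 = μ − 0.4959σ and -11 = μ + 0.5244σ.
Subtracting: σ = (-11 − -31)/(0.5244 − (-0.4959)) = 19.603.
Then μ = -31 − (-0.4959)·19.603 = -21.280.
Precision τ = 1/σ² = 1/19.6² = 0.0026.

μ = -21.280, τ = 0.0026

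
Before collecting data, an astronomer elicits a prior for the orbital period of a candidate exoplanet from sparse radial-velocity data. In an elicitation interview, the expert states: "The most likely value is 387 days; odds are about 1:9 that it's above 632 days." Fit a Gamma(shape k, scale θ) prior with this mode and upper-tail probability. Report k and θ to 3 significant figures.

k ≈ 8.83, θ ≈ 49.4

Gamma(k,θ) with k>1 has mode (k−1)θ, so θ = 387/(k−1).
Need P(X < 632) = 0.9 with θ tied to k this way. Start at k = 2, θ = 387: P(X<632) ≈ 0.486.
Too low — raise k to concentrate. Iterating converges to k ≈ 8.83.
Then θ = 387/(8.83−1) ≈ 49.4.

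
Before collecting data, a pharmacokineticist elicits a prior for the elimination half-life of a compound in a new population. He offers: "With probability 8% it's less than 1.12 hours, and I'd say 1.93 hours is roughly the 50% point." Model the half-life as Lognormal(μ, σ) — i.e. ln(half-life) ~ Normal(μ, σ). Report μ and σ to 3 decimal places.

μ ≈ 0.658, σ ≈ 0.387

If T ~ Lognormal(μ,σ) then ln T ~ Normal(μ,σ), so the p-quantile of ln T is μ + z_p·σ.
ln(1.12) = 0.1133 and ln(1.93) = 0.6575; z_{0.08} = -1.405, z_{0.5} = 0.
σ = (0.6575 − 0.1133)/(0 − (-1.405)) = 0.387.
μ = 0.1133 − (-1.405)·0.387 = 0.658.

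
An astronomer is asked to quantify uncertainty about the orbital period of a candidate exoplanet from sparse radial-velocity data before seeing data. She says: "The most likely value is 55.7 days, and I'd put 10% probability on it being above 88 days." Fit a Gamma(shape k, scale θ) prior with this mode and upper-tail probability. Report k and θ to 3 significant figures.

k ≈ 9.97, θ ≈ 6.21

Gamma(k,θ) with k>1 has mode (k−1)θ, so θ = 55.7/(k−1).
Need P(X < 88) = 0.9 with θ tied to k this way. Start at k = 2, θ = 55.7: P(X<88) ≈ 0.469.
Too low — raise k to concentrate. Iterating converges to k ≈ 9.97.
Then θ = 55.7/(9.97−1) ≈ 6.21.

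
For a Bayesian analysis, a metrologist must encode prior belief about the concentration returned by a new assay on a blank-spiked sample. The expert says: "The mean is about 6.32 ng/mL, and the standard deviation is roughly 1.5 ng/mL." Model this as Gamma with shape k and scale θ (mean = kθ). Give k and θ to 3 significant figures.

k ≈ 17.8, θ ≈ 0.356

For Gamma(k, scale θ): mean = kθ, variance = kθ², so CV = 1/√k.
CV = SD/mean = 1.5/6.32 = 0.2373, hence k = 1/CV² = 17.8.
Then θ = mean/k = 6.32/17.8 = 0.356.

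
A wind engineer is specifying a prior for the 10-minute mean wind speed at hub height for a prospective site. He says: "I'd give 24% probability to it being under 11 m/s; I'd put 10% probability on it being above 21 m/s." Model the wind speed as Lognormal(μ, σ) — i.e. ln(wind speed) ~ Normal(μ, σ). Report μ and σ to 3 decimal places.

If T ~ Lognormal(μ,σ) then ln T ~ Normal(μ,σ), so the p-quantile of ln T is μ + z_p·σ.
ln(11) = 2.398 and ln(21) = 3.045; z_{0.24} = -0.7063, z_{0.9} = 1.282.
σ = (3.045 − 2.398)/(1.282 − (-0.7063)) = 0.325.
μ = 2.398 − (-0.7063)·0.325 = 2.628.

μ ≈ 2.628, σ ≈ 0.325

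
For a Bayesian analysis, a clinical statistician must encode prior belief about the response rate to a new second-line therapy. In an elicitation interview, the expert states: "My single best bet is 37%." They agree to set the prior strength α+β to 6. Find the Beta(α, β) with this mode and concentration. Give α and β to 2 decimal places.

For α,β > 1 the Beta mode is (α−1)/(α+β−2). With α+β = 6, the mode is (α−1)/4.
Set (α−1)/4 = 0.37 → α = 1 + 0.37·4 = 2.48.
β = 6 − α = 3.52.

α = 2.48, β = 3.52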